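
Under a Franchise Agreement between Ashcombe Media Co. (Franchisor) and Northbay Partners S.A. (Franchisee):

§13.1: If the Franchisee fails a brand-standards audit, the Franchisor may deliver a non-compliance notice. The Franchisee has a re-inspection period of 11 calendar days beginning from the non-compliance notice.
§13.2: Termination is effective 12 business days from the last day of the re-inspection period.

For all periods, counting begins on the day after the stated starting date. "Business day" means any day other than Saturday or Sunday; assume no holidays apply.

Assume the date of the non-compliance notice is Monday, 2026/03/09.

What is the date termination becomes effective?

2026/04/07

The last day of the re-inspection period: 11 calendar days after 2026/03/09 is 2026/03/20.
The date termination becomes effective: counting 12 business days from Friday, 2026/03/20 (Mar 23, Mar 24, Mar 25, Mar 26, …, Apr 3, Apr 6, Apr 7, skipping weekends) reaches Tuesday, 2026/04/07.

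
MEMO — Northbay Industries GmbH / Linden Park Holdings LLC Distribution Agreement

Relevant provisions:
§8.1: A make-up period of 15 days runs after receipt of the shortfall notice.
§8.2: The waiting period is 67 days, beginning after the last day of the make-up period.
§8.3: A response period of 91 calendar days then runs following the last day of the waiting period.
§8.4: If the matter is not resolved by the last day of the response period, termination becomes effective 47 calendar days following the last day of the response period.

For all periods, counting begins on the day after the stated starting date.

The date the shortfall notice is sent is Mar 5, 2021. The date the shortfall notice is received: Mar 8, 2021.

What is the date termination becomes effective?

The last day of the make-up period: Mar 8, 2021 + 15 days = Mar 23, 2021.
The last day of the waiting period: Mar 23, 2021 + 67 days = May 29, 2021.
Adding 91 calendar days to May 29, 2021 gives Aug 28, 2021, which is the last day of the response period.
The date termination becomes effective: Aug 28, 2021 + 47 days = Oct 14, 2021.

Oct 14, 2021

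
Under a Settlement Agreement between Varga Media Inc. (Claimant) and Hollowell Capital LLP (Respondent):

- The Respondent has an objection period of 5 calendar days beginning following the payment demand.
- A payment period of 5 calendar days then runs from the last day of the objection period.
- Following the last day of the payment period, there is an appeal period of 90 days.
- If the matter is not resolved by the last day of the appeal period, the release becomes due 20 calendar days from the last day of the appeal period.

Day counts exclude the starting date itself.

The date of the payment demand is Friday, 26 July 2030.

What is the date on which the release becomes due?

The last day of the objection period: 5 calendar days after 26 July 2030 is 31 July 2030.
Adding 5 calendar days to 31 July 2030 gives 5 August 2030, which is the last day of the payment period.
The last day of the appeal period: 5 August 2030 + 90 days = 3 November 2030.
Adding 20 calendar days to 3 November 2030 gives 23 November 2030, which is the date on which the release becomes due.

23 November 2030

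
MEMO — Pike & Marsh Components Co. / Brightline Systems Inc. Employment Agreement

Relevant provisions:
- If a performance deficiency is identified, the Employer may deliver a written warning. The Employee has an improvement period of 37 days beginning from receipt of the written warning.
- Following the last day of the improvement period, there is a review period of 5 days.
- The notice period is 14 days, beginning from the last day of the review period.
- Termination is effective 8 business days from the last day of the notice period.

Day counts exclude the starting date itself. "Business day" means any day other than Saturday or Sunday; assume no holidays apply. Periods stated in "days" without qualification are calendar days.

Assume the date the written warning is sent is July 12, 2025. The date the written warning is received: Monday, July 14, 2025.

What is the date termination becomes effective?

Adding 37 calendar days to July 14, 2025 gives August 20, 2025, which is the last day of the improvement period.
Adding 5 calendar days to August 20, 2025 gives August 25, 2025, which is the last day of the review period.
Adding 14 calendar days to August 25, 2025 gives September 8, 2025, which is the last day of the notice period.
The date termination becomes effective: counting 8 business days from Monday, September 8, 2025 (Sep 9, Sep 10, Sep 11, Sep 12, Sep 15, Sep 16, Sep 17, Sep 18, skipping weekends) reaches Thursday, September 18, 2025.

September 18, 2025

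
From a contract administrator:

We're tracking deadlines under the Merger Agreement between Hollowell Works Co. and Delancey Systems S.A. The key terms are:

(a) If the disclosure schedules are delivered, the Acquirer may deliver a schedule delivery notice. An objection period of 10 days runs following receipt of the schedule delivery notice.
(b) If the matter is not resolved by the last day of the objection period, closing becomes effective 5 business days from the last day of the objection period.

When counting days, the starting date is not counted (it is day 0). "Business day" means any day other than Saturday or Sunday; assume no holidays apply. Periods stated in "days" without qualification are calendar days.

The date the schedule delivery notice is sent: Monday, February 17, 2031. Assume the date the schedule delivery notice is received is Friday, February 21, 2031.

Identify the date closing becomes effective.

The last day of the objection period: February 21, 2031 + 10 days = March 3, 2031.
From Monday, March 3, 2031, 5 business days (Mar 4, Mar 5, Mar 6, Mar 7, Mar 10, skipping weekends) brings us to Monday, March 10, 2031, which is the date closing becomes effective.

March 10, 2031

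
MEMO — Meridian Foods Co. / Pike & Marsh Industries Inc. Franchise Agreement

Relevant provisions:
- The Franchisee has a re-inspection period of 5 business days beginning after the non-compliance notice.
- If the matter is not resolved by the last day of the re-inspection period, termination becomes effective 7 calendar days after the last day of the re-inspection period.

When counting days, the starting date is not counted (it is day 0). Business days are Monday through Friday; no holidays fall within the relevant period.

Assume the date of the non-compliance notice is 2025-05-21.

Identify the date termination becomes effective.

2025-06-04

The last day of the re-inspection period: 5 business days after Wednesday, 2025-05-21, skipping weekends — May 22, May 23, May 26, May 27, May 28 — lands on Wednesday, 2025-05-28.
Adding 7 calendar days to 2025-05-28 gives 2025-06-04, which is the date termination becomes effective.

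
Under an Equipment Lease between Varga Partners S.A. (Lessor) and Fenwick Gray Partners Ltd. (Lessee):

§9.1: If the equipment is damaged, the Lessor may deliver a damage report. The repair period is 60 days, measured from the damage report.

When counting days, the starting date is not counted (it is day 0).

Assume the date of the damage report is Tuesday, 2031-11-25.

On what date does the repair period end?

2032-01-24

Adding 60 calendar days to 2031-11-25 gives 2032-01-24, which is the last day of the repair period.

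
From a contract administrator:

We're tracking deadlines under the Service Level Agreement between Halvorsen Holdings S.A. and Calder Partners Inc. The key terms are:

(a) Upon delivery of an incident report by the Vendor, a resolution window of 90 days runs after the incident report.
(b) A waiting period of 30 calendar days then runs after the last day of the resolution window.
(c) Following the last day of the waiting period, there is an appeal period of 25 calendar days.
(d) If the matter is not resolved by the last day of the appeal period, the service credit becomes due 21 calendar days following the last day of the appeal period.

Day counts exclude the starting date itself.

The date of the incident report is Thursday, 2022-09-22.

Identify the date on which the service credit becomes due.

2023-03-07

Adding 90 calendar days to 2022-09-22 gives 2022-12-21, which is the last day of the resolution window.
Adding 30 calendar days to 2022-12-21 gives 2023-01-20, which is the last day of the waiting period.
Adding 25 calendar days to 2023-01-20 gives 2023-02-14, which is the last day of the appeal period.
The date on which the service credit becomes due: 2023-02-14 + 21 days = 2023-03-07.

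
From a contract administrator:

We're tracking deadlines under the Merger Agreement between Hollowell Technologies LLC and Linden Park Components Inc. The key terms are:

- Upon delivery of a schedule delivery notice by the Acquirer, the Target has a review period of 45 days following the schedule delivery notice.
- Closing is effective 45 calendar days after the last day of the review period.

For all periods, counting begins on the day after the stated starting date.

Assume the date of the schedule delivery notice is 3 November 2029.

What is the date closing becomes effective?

Adding 45 calendar days to 3 November 2029 gives 18 December 2029, which is the last day of the review period.
Adding 45 calendar days to 18 December 2029 gives 1 February 2030, which is the date closing becomes effective.

1 February 2030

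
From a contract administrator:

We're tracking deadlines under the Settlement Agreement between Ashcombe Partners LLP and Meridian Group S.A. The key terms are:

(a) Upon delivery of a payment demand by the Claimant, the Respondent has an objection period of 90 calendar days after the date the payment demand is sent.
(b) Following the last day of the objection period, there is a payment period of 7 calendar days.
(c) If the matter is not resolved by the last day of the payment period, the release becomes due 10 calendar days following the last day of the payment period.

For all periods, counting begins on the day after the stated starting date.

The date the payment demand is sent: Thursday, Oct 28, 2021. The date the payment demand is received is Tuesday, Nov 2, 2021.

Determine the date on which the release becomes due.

The last day of the objection period: 90 calendar days after Oct 28, 2021 is Jan 26, 2022.
The last day of the payment period: 7 calendar days after Jan 26, 2022 is Feb 2, 2022.
The date on which the release becomes due: Feb 2, 2022 + 10 days = Feb 12, 2022.

Feb 12, 2022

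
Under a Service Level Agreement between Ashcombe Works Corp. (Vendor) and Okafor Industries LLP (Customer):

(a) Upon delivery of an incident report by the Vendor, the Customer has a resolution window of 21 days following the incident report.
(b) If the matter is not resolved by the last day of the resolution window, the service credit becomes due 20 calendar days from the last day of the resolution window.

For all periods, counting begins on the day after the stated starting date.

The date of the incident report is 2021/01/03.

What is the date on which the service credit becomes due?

Adding 21 calendar days to 2021/01/03 gives 2021/01/24, which is the last day of the resolution window.
The date on which the service credit becomes due: 20 calendar days after 2021/01/24 is 2021/02/13.

2021/02/13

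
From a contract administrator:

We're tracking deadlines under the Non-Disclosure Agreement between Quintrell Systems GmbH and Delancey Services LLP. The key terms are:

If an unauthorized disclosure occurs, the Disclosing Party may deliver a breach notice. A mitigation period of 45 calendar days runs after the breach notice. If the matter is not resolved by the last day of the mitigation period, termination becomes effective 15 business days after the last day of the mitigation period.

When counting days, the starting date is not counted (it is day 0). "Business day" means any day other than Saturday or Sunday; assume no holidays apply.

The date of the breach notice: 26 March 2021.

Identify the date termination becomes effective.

The last day of the mitigation period: 45 calendar days after 26 March 2021 is 10 May 2021.
The date termination becomes effective: 15 business days after Monday, 10 May 2021, skipping weekends — May 11, May 12, May 13, May 14, …, May 27, May 28, May 31 — lands on Monday, 31 May 2021.

31 May 2021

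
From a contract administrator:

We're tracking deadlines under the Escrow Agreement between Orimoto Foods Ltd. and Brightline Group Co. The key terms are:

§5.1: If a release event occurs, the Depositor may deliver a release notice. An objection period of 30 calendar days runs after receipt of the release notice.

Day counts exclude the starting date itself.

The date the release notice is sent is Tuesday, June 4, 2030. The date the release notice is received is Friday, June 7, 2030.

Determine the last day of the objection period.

The last day of the objection period: June 7, 2030 + 30 days = July 7, 2030.

July 7, 2030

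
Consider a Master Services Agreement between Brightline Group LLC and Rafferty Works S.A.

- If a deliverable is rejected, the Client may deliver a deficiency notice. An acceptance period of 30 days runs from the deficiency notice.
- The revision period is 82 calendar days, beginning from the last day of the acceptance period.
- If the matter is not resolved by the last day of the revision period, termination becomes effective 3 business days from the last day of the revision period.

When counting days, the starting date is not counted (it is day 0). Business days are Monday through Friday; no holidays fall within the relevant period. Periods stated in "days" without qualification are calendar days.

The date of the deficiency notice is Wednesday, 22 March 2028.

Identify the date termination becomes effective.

The last day of the acceptance period: 30 calendar days after 22 March 2028 is 21 April 2028.
The last day of the revision period: 82 calendar days after 21 April 2028 is 12 July 2028.
From Wednesday, 12 July 2028, 3 business days (Jul 13, Jul 14, Jul 17, skipping weekends) brings us to Monday, 17 July 2028, which is the date termination becomes effective.

17 July 2028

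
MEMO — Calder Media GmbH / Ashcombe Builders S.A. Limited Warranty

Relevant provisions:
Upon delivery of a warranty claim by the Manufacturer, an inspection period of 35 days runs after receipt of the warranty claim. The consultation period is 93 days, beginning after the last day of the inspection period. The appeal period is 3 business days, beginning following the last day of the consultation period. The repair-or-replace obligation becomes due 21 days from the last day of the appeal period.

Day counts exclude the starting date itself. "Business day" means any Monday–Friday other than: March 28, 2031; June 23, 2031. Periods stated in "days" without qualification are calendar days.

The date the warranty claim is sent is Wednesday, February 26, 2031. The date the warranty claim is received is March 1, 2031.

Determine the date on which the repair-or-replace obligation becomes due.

The last day of the inspection period: March 1, 2031 + 35 days = April 5, 2031.
Adding 93 calendar days to April 5, 2031 gives July 7, 2031, which is the last day of the consultation period.
From Monday, July 7, 2031, 3 business days (Jul 8, Jul 9, Jul 10, skipping weekends) brings us to Thursday, July 10, 2031, which is the last day of the appeal period.
The date on which the repair-or-replace obligation becomes due: 21 calendar days after July 10, 2031 is July 31, 2031.

July 31, 2031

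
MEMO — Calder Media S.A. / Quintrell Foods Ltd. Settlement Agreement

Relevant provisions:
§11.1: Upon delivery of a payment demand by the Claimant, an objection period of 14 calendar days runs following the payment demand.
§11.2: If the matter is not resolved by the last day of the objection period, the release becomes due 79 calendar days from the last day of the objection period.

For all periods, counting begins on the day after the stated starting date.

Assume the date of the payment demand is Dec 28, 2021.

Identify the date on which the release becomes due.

The last day of the objection period: 14 calendar days after Dec 28, 2021 is Jan 11, 2022.
The date on which the release becomes due: Jan 11, 2022 + 79 days = Mar 31, 2022.

Mar 31, 2022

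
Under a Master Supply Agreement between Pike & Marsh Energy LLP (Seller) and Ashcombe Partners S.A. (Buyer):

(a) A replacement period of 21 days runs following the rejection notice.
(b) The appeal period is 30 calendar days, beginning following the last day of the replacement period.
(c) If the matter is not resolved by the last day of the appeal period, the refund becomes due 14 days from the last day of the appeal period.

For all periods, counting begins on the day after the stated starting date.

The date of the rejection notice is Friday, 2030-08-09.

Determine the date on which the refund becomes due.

2030-10-13

The last day of the replacement period: 2030-08-09 + 21 days = 2030-08-30.
The last day of the appeal period: 2030-08-30 + 30 days = 2030-09-29.
The date on which the refund becomes due: 2030-09-29 + 14 days = 2030-10-13.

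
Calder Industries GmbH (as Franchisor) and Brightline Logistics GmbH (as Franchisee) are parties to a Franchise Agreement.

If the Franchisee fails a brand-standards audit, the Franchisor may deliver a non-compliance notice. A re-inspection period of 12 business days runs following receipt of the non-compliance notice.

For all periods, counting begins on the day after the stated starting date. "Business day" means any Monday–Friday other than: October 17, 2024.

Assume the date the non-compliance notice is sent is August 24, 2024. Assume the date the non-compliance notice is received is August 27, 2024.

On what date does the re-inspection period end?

From Tuesday, August 27, 2024, 12 business days (Aug 28, Aug 29, Aug 30, Sep 2, …, Sep 10, Sep 11, Sep 12, skipping weekends) brings us to Thursday, September 12, 2024, which is the last day of the re-inspection period.

September 12, 2024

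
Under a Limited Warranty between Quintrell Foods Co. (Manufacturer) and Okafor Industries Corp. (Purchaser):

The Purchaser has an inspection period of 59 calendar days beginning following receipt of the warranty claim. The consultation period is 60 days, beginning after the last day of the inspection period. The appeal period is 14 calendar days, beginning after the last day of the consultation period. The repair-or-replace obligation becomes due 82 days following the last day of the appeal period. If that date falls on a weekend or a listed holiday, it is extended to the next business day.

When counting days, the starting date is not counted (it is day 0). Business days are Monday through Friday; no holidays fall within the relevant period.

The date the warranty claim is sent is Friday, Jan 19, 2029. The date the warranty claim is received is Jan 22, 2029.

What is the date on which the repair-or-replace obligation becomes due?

Aug 27, 2029

Adding 59 calendar days to Jan 22, 2029 gives Mar 22, 2029, which is the last day of the inspection period.
Adding 60 calendar days to Mar 22, 2029 gives May 21, 2029, which is the last day of the consultation period.
The last day of the appeal period: May 21, 2029 + 14 days = Jun 4, 2029.
Adding 82 calendar days to Jun 4, 2029 gives Aug 25, 2029, which is the date on which the repair-or-replace obligation becomes due. That falls on a Saturday, so it rolls to the next business day, Monday, Aug 27, 2029.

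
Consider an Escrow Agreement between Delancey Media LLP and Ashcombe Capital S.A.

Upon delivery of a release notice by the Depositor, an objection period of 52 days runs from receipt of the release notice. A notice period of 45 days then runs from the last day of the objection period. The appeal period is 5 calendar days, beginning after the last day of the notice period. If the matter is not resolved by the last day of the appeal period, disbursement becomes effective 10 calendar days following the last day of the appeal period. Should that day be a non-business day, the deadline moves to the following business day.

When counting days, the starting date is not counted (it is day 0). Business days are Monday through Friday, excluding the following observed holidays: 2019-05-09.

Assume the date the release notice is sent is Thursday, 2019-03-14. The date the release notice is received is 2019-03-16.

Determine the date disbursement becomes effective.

Adding 52 calendar days to 2019-03-16 gives 2019-05-07, which is the last day of the objection period.
The last day of the notice period: 45 calendar days after 2019-05-07 is 2019-06-21.
The last day of the appeal period: 5 calendar days after 2019-06-21 is 2019-06-26.
Adding 10 calendar days to 2019-06-26 gives 2019-07-06, which is the date disbursement becomes effective. That falls on a Saturday, so it rolls to the next business day, Monday, 2019-07-08.

2019-07-08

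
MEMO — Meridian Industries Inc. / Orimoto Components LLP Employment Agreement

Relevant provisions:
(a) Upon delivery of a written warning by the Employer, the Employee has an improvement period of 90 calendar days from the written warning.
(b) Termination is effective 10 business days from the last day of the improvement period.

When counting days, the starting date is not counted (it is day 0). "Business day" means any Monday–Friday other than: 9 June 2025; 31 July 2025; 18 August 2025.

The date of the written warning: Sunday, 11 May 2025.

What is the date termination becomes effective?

25 August 2025

The last day of the improvement period: 90 calendar days after 11 May 2025 is 9 August 2025.
The date termination becomes effective: 10 business days after Saturday, 9 August 2025, skipping weekends and the listed holiday on Aug 18 — Aug 11, Aug 12, Aug 13, Aug 14, Aug 15, Aug 19, Aug 20, Aug 21, Aug 22, Aug 25 — lands on Monday, 25 August 2025.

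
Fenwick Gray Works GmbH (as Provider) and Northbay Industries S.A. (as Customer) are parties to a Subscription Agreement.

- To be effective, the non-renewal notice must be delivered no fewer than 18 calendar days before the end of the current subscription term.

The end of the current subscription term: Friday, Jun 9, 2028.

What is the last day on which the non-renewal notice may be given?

Jun 9, 2028 minus 18 days is May 22, 2028.

May 22, 2028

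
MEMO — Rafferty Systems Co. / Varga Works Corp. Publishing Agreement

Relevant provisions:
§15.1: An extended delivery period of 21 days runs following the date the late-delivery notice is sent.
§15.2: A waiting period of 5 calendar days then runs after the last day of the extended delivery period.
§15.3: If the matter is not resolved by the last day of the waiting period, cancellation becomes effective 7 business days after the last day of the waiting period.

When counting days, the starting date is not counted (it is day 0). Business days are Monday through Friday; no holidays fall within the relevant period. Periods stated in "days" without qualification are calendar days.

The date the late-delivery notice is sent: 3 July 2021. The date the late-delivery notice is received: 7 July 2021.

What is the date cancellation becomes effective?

Adding 21 calendar days to 3 July 2021 gives 24 July 2021, which is the last day of the extended delivery period.
The last day of the waiting period: 24 July 2021 + 5 days = 29 July 2021.
From Thursday, 29 July 2021, 7 business days (Jul 30, Aug 2, Aug 3, Aug 4, Aug 5, Aug 6, Aug 9, skipping weekends) brings us to Monday, 9 August 2021, which is the date cancellation becomes effective.

9 August 2021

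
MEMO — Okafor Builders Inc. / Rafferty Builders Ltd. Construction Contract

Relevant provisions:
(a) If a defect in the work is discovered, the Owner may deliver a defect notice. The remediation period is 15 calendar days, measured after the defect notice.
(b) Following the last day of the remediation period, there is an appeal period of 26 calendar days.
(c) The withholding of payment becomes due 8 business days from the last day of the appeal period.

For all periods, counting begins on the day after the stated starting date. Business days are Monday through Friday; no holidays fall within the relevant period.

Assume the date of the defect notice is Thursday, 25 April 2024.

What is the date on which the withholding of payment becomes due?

17 June 2024

The last day of the remediation period: 25 April 2024 + 15 days = 10 May 2024.
The last day of the appeal period: 10 May 2024 + 26 days = 5 June 2024.
From Wednesday, 5 June 2024, 8 business days (Jun 6, Jun 7, Jun 10, Jun 11, Jun 12, Jun 13, Jun 14, Jun 17, skipping weekends) brings us to Monday, 17 June 2024, which is the date on which the withholding of payment becomes due.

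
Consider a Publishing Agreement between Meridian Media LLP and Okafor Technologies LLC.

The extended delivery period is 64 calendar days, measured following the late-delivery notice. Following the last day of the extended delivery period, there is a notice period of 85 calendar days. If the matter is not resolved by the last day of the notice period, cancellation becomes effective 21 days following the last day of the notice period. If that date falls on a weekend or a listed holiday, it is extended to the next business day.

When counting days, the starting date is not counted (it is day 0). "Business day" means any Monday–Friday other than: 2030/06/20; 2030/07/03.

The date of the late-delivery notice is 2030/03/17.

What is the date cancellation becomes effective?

Adding 64 calendar days to 2030/03/17 gives 2030/05/20, which is the last day of the extended delivery period.
Adding 85 calendar days to 2030/05/20 gives 2030/08/13, which is the last day of the notice period.
Adding 21 calendar days to 2030/08/13 gives 2030/09/03, which is the date cancellation becomes effective. 2030/09/03 is a Tuesday and is not a listed holiday, so no roll-forward applies.

2030/09/03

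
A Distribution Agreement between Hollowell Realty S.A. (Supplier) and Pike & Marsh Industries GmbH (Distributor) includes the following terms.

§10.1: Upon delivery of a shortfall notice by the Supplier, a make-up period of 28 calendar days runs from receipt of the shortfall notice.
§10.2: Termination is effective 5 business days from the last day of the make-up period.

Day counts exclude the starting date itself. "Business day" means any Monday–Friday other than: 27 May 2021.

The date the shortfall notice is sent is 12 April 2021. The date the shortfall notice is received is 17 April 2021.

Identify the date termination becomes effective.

21 May 2021

Adding 28 calendar days to 17 April 2021 gives 15 May 2021, which is the last day of the make-up period.
The date termination becomes effective: counting 5 business days from Saturday, 15 May 2021 (May 17, May 18, May 19, May 20, May 21, skipping weekends) reaches Friday, 21 May 2021.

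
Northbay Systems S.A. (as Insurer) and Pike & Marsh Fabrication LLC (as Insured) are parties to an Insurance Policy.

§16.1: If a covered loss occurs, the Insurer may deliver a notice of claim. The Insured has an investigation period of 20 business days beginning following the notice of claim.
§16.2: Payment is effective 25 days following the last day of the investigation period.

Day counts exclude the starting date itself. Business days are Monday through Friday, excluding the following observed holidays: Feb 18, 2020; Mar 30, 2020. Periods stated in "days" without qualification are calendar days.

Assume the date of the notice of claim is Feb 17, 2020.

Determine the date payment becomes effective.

Apr 11, 2020

The last day of the investigation period: counting 20 business days from Monday, Feb 17, 2020 (Feb 19, Feb 20, Feb 21, Feb 24, …, Mar 13, Mar 16, Mar 17, skipping weekends and the listed holiday on Feb 18) reaches Tuesday, Mar 17, 2020.
Adding 25 calendar days to Mar 17, 2020 gives Apr 11, 2020, which is the date payment becomes effective.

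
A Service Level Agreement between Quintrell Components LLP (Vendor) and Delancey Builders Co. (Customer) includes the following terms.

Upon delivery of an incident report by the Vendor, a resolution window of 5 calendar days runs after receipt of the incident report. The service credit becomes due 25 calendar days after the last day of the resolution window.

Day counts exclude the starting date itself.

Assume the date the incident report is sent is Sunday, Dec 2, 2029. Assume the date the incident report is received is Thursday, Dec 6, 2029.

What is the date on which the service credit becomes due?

Adding 5 calendar days to Dec 6, 2029 gives Dec 11, 2029, which is the last day of the resolution window.
Adding 25 calendar days to Dec 11, 2029 gives Jan 5, 2030, which is the date on which the service credit becomes due.

Jan 5, 2030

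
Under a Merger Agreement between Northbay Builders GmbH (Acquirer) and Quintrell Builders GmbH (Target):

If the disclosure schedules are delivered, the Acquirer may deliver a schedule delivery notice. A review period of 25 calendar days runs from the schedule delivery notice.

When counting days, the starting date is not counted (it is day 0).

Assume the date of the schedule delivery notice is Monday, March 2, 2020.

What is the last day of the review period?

Adding 25 calendar days to March 2, 2020 gives March 27, 2020, which is the last day of the review period.

March 27, 2020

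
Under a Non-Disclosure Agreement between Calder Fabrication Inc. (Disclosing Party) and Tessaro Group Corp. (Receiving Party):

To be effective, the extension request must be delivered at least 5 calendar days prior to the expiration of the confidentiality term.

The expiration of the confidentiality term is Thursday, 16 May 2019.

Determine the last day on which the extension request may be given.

11 May 2019

16 May 2019 minus 5 days is 11 May 2019.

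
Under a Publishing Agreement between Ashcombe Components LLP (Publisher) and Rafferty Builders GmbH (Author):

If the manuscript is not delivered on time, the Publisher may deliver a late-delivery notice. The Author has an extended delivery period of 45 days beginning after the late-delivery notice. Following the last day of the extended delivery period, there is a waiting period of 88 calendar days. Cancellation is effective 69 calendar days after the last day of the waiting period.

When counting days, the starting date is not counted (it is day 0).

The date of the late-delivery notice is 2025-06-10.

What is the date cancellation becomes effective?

Adding 45 calendar days to 2025-06-10 gives 2025-07-25, which is the last day of the extended delivery period.
The last day of the waiting period: 2025-07-25 + 88 days = 2025-10-21.
The date cancellation becomes effective: 2025-10-21 + 69 days = 2025-12-29.

2025-12-29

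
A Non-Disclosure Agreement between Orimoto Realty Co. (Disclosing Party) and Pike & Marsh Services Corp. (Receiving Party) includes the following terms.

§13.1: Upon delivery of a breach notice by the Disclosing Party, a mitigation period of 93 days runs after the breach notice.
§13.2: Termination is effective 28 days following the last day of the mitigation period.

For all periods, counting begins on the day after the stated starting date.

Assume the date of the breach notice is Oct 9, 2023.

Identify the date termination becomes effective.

Feb 7, 2024

The last day of the mitigation period: 93 calendar days after Oct 9, 2023 is Jan 10, 2024.
Adding 28 calendar days to Jan 10, 2024 gives Feb 7, 2024, which is the date termination becomes effective.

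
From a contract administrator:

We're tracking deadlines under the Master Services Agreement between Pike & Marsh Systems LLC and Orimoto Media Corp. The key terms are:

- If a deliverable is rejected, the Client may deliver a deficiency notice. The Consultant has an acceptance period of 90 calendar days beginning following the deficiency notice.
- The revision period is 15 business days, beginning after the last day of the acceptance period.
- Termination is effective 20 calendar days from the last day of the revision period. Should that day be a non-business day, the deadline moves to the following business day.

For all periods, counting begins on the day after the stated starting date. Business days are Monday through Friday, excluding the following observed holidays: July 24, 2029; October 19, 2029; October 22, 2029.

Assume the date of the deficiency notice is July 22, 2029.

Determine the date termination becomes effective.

The last day of the acceptance period: 90 calendar days after July 22, 2029 is October 20, 2029.
From Saturday, October 20, 2029, 15 business days (Oct 23, Oct 24, Oct 25, Oct 26, …, Nov 8, Nov 9, Nov 12, skipping weekends and the listed holiday on Oct 22) brings us to Monday, November 12, 2029, which is the last day of the revision period.
Adding 20 calendar days to November 12, 2029 gives December 2, 2029, which is the date termination becomes effective. That falls on a Sunday, so it rolls to the next business day, Monday, December 3, 2029.

December 3, 2029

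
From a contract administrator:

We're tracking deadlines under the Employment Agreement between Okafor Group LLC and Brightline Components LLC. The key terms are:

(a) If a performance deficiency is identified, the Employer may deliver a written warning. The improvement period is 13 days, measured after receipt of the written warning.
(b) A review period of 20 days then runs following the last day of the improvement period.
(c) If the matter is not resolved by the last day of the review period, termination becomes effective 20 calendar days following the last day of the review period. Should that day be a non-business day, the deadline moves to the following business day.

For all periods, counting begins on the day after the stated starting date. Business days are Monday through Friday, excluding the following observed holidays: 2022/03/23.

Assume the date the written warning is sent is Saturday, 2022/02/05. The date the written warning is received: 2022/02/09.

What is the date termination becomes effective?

The last day of the improvement period: 13 calendar days after 2022/02/09 is 2022/02/22.
The last day of the review period: 2022/02/22 + 20 days = 2022/03/14.
The date termination becomes effective: 20 calendar days after 2022/03/14 is 2022/04/03. That falls on a Sunday, so it rolls to the next business day, Monday, 2022/04/04.

2022/04/04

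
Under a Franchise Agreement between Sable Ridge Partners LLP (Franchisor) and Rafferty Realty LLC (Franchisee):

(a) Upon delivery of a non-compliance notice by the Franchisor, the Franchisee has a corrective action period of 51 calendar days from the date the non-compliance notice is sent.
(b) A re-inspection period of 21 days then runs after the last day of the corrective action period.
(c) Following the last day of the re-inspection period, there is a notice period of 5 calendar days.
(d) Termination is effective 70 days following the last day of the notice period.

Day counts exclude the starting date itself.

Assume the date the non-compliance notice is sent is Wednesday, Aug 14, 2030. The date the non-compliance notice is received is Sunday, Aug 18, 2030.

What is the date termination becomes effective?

Jan 8, 2031

The last day of the corrective action period: Aug 14, 2030 + 51 days = Oct 4, 2030.
The last day of the re-inspection period: Oct 4, 2030 + 21 days = Oct 25, 2030.
Adding 5 calendar days to Oct 25, 2030 gives Oct 30, 2030, which is the last day of the notice period.
The date termination becomes effective: Oct 30, 2030 + 70 days = Jan 8, 2031.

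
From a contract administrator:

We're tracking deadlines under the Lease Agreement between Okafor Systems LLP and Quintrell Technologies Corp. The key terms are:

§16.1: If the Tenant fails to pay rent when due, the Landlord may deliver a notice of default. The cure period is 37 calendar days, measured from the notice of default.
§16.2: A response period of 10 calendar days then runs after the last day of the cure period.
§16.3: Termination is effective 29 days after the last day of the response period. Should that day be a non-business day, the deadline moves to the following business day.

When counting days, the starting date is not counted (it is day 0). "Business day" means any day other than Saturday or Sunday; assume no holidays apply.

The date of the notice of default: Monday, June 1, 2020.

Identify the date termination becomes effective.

August 17, 2020

Adding 37 calendar days to June 1, 2020 gives July 8, 2020, which is the last day of the cure period.
The last day of the response period: July 8, 2020 + 10 days = July 18, 2020.
The date termination becomes effective: July 18, 2020 + 29 days = August 16, 2020. That falls on a Sunday, so it rolls to the next business day, Monday, August 17, 2020.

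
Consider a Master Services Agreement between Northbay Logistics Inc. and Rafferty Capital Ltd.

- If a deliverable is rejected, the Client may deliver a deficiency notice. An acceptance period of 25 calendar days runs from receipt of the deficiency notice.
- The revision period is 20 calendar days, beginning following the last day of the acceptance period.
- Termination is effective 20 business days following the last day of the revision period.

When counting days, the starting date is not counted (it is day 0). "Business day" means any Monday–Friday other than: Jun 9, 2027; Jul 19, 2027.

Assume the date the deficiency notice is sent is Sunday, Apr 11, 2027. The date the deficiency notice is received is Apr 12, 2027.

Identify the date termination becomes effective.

The last day of the acceptance period: 25 calendar days after Apr 12, 2027 is May 7, 2027.
Adding 20 calendar days to May 7, 2027 gives May 27, 2027, which is the last day of the revision period.
From Thursday, May 27, 2027, 20 business days (May 28, May 31, Jun 1, Jun 2, …, Jun 23, Jun 24, Jun 25, skipping weekends and the listed holiday on Jun 9) brings us to Friday, Jun 25, 2027, which is the date termination becomes effective.

Jun 25, 2027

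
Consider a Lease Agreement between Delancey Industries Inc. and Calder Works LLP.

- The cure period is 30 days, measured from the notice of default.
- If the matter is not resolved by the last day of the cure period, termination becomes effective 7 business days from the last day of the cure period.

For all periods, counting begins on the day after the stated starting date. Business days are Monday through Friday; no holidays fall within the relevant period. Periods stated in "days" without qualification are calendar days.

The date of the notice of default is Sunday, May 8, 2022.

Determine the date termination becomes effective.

Adding 30 calendar days to May 8, 2022 gives June 7, 2022, which is the last day of the cure period.
The date termination becomes effective: counting 7 business days from Tuesday, June 7, 2022 (Jun 8, Jun 9, Jun 10, Jun 13, Jun 14, Jun 15, Jun 16, skipping weekends) reaches Thursday, June 16, 2022.

June 16, 2022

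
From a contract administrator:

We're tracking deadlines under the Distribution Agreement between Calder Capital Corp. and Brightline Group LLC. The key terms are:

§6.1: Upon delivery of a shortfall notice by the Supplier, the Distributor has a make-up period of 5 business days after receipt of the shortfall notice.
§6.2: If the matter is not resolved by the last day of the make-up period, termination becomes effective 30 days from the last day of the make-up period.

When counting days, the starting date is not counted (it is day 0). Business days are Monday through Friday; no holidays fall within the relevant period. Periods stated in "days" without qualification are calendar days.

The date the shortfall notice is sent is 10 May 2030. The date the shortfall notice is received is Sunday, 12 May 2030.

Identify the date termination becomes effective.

The last day of the make-up period: counting 5 business days from Sunday, 12 May 2030 (May 13, May 14, May 15, May 16, May 17, skipping weekends) reaches Friday, 17 May 2030.
The date termination becomes effective: 30 calendar days after 17 May 2030 is 16 June 2030.

16 June 2030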